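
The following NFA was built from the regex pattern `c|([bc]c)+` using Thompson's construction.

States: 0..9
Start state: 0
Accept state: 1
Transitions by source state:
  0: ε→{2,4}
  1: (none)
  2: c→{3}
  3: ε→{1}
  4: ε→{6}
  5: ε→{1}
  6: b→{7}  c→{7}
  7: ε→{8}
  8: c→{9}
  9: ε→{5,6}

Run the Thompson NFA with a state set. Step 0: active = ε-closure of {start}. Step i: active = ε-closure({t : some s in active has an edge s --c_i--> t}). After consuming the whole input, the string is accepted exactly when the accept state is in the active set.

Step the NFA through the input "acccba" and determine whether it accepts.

initial (ε-close {0}): {0,2,4,6}
'a' @ 1: {}  — no active states
rest 'cccba' ignored (set empty)
after full input: {}  (accept=1 not in)

Answer: REJECT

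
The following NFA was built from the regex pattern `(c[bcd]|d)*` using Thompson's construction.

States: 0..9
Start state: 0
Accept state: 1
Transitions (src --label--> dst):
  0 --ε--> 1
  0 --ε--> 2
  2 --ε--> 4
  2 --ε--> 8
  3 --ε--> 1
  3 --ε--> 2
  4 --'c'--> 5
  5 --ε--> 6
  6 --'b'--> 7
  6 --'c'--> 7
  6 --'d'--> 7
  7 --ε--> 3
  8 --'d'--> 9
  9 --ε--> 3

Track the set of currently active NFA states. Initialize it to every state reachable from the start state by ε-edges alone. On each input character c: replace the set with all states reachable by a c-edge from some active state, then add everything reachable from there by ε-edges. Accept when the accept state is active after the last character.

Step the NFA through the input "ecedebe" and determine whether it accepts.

Answer: REJECT

Trace:
start: ε-closure({0}) = {0,1,2,4,8}
'e' @ 1: {}  — state set empty
rest 'cedebe' ignored (set empty)
final: {}; accept 1 not in set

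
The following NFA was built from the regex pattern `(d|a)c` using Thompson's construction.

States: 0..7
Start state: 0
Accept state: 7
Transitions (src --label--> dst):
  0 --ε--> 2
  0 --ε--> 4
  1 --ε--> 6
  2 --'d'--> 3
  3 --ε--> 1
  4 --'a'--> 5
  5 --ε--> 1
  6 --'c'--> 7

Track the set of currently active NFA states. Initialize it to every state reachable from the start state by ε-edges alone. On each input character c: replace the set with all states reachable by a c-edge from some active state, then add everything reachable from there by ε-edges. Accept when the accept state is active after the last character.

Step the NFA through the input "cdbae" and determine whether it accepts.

Answer: REJECT

Trace:
initial (ε-close {0}): {0,2,4}
'c' @ 1: {}  — state set empty
rest 'dbae' ignored (set empty)
final: {}; accept 7 not in set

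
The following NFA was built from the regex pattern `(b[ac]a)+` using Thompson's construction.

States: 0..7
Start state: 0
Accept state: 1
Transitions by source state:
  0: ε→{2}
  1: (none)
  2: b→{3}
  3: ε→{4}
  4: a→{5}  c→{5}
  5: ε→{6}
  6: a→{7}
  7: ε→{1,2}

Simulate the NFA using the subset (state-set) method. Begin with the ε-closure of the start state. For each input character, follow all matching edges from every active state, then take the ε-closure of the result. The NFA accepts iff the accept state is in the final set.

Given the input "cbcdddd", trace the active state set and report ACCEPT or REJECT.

Answer: REJECT

Steps:
start: ε-closure({0}) = {0,2}
'c' @ 1: {}  — dead — no transitions
rest 'bcdddd' ignored (set empty)
final: {}; accept 1 not in set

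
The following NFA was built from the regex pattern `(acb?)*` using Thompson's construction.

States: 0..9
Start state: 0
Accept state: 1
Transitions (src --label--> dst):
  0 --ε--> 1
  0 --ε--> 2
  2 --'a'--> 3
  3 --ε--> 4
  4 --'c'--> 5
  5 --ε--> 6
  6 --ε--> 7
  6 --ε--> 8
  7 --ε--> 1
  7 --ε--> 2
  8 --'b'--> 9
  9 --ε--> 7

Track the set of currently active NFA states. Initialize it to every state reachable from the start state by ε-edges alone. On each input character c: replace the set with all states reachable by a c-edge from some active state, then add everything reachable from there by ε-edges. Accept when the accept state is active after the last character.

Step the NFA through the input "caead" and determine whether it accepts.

Answer: REJECT

Trace:
start: ε-closure({0}) = {0,1,2}
'c' @ 1: {}  — no active states
rest 'aead' ignored (set empty)
after full input: {}  (accept=1 not in)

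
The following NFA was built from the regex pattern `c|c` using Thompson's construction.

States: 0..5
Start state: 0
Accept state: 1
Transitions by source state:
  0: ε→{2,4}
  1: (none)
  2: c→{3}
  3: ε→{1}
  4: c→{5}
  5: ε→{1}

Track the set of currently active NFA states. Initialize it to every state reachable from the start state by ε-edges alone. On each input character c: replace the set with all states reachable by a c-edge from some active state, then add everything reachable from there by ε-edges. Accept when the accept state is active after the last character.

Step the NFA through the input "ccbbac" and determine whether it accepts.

initial (ε-close {0}): {0,2,4}
'c' @ 1: {1,3,5}  ✓accept
'c' @ 2: {}  — state set empty
rest 'bbac' ignored (set empty)
after full input: {}  (accept=1 not in)

Answer: REJECT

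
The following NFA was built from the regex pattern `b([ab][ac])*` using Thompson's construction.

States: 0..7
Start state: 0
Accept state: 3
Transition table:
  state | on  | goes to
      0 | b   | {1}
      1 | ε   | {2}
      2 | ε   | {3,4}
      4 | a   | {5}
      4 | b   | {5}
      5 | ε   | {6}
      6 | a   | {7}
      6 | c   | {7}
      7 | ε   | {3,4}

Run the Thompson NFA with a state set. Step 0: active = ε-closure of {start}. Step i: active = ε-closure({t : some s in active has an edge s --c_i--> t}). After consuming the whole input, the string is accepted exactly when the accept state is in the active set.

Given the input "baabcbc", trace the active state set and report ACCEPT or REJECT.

start: ε-closure({0}) = {0}
'b' @ 1: {1,2,3,4}  [accepting]
'a' @ 2: {5,6}
'a' @ 3: {3,4,7}  [accepting]
'b' @ 4: {5,6}
'c' @ 5: {3,4,7}  [accepting]
'b' @ 6: {5,6}
'c' @ 7: {3,4,7}  [accepting]
after full input: {3,4,7}  (accept=3 in)

Answer: ACCEPT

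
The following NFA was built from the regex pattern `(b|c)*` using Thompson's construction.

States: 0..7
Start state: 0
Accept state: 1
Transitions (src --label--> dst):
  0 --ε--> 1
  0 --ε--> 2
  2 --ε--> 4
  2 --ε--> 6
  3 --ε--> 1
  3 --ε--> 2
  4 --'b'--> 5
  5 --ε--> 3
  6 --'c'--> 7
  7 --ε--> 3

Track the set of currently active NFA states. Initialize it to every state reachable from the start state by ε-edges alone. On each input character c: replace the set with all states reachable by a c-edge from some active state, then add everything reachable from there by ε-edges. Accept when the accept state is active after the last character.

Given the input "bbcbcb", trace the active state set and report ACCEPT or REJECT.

start: ε-closure({0}) = {0,1,2,4,6}
'b' @ 1: {1,2,3,4,5,6}  (accept∈set)
'b' @ 2: {1,2,3,4,5,6}  (accept∈set)
'c' @ 3: {1,2,3,4,6,7}  (accept∈set)
'b' @ 4: {1,2,3,4,5,6}  (accept∈set)
'c' @ 5: {1,2,3,4,6,7}  (accept∈set)
'b' @ 6: {1,2,3,4,5,6}  (accept∈set)
after full input: {1,2,3,4,5,6}  (accept=1 in)

Answer: ACCEPT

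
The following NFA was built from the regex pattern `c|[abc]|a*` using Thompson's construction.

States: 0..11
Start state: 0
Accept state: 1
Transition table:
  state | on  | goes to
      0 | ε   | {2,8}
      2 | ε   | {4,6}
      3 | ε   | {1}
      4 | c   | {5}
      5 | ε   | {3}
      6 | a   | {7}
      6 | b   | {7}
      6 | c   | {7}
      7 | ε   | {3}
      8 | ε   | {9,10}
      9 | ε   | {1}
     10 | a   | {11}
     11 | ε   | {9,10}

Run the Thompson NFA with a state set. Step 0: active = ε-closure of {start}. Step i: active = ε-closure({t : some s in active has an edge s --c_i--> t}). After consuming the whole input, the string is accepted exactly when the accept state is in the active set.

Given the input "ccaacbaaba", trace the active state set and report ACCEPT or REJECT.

start: ε-closure({0}) = {0,1,2,4,6,8,9,10}
'c' @ 1: {1,3,5,7}  [accepting]
'c' @ 2: {}  — no active states
rest 'aacbaaba' ignored (set empty)
end set {} — state 1 not in

Answer: REJECT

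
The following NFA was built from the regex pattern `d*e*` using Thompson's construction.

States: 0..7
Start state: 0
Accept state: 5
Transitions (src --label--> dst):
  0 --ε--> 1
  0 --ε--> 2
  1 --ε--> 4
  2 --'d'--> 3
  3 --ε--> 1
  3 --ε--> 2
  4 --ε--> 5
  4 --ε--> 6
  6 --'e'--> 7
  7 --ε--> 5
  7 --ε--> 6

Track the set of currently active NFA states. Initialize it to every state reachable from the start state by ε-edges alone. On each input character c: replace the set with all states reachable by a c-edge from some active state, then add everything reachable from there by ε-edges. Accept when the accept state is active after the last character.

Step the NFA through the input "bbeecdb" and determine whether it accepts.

Answer: REJECT

Trace:
start: ε-closure({0}) = {0,1,2,4,5,6}
'b' @ 1: {}  — no active states
rest 'beecdb' ignored (set empty)
end set {} — state 5 not in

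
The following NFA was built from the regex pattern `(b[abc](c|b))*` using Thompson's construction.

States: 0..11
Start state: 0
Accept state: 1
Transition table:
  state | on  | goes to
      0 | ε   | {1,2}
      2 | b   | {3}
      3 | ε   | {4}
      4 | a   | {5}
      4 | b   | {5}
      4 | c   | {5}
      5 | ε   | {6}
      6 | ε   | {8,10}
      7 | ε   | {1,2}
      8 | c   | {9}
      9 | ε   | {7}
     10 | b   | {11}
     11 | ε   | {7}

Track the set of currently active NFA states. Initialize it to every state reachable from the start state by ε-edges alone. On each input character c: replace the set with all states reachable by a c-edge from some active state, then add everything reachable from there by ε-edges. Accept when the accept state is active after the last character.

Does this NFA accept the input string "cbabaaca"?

S₀ = ε-closure({0}) = {0,1,2}
'c' @ 1: {}  — state set empty
rest 'babaaca' ignored (set empty)
end set {} — state 1 not in

Answer: REJECT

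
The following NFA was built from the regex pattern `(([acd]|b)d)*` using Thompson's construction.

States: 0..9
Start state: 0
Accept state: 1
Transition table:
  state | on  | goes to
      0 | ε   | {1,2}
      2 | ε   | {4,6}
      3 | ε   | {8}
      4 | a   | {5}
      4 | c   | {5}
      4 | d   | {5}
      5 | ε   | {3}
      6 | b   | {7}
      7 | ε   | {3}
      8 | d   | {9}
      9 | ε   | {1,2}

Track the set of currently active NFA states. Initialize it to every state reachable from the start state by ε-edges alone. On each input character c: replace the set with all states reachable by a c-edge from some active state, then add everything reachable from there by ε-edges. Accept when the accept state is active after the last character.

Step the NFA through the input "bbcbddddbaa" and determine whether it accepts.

Answer: REJECT

Trace:
start: ε-closure({0}) = {0,1,2,4,6}
'b' @ 1: {3,7,8}
'b' @ 2: {}  — state set empty
rest 'cbddddbaa' ignored (set empty)
final: {}; accept 1 not in set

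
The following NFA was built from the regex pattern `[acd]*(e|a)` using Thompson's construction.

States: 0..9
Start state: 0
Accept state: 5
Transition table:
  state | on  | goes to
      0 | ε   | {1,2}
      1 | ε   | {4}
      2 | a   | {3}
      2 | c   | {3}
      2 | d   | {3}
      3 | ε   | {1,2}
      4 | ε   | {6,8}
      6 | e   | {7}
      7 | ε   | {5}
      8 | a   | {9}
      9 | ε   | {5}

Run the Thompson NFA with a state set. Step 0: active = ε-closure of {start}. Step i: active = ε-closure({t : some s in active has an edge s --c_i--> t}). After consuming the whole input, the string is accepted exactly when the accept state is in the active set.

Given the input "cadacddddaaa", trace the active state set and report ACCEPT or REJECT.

Answer: ACCEPT

Steps:
initial (ε-close {0}): {0,1,2,4,6,8}
'c' @ 1: {1,2,3,4,6,8}
'a' @ 2: {1,2,3,4,5,6,8,9}  (accept∈set)
'd' @ 3: {1,2,3,4,6,8}
'a' @ 4: {1,2,3,4,5,6,8,9}  (accept∈set)
'c' @ 5: {1,2,3,4,6,8}
'd' @ 6: {1,2,3,4,6,8}
'd' @ 7: {1,2,3,4,6,8}
'd' @ 8: {1,2,3,4,6,8}
'd' @ 9: {1,2,3,4,6,8}
'a' @ 10: {1,2,3,4,5,6,8,9}  (accept∈set)
'a' @ 11: {1,2,3,4,5,6,8,9}  (accept∈set)
'a' @ 12: {1,2,3,4,5,6,8,9}  (accept∈set)
end set {1,2,3,4,5,6,8,9} — state 5 in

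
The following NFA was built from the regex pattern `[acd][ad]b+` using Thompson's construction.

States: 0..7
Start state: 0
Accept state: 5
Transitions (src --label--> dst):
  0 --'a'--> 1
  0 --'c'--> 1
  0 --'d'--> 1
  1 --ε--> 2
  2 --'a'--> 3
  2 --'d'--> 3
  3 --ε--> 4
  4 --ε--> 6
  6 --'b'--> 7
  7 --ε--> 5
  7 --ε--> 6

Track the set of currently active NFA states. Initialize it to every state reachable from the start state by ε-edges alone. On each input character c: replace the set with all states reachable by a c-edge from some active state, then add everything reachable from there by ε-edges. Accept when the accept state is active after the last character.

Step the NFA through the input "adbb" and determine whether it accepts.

Answer: ACCEPT

Steps:
start: ε-closure({0}) = {0}
'a' @ 1: {1,2}
'd' @ 2: {3,4,6}
'b' @ 3: {5,6,7}  (accept∈set)
'b' @ 4: {5,6,7}  (accept∈set)
end set {5,6,7} — state 5 in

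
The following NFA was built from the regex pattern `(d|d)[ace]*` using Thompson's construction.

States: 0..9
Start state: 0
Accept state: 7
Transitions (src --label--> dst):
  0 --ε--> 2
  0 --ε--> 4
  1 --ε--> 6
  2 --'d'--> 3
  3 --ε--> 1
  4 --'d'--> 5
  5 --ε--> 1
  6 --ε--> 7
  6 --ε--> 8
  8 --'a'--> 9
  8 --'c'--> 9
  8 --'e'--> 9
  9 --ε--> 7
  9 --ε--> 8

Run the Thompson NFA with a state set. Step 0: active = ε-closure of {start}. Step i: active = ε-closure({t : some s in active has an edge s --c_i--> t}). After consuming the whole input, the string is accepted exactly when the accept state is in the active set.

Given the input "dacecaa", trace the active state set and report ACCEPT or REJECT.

initial (ε-close {0}): {0,2,4}
'd' @ 1: {1,3,5,6,7,8}  ✓accept
'a' @ 2: {7,8,9}  ✓accept
'c' @ 3: {7,8,9}  ✓accept
'e' @ 4: {7,8,9}  ✓accept
'c' @ 5: {7,8,9}  ✓accept
'a' @ 6: {7,8,9}  ✓accept
'a' @ 7: {7,8,9}  ✓accept
after full input: {7,8,9}  (accept=7 in)

Answer: ACCEPT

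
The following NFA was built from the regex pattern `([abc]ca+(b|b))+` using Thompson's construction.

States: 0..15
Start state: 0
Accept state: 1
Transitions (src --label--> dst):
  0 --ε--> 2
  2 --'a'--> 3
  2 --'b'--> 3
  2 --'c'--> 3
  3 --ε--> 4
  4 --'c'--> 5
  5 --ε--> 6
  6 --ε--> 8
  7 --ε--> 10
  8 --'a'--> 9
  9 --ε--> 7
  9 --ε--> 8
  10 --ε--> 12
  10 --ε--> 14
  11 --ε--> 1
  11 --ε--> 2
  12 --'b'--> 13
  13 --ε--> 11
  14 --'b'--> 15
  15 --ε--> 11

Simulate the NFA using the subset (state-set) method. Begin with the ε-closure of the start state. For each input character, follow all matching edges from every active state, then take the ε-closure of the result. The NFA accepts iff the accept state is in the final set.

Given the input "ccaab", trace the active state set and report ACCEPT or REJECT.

initial (ε-close {0}): {0,2}
'c' @ 1: {3,4}
'c' @ 2: {5,6,8}
'a' @ 3: {7,8,9,10,12,14}
'a' @ 4: {7,8,9,10,12,14}
'b' @ 5: {1,2,11,13,15}  [accepting]
final: {1,2,11,13,15}; accept 1 in set

Answer: ACCEPT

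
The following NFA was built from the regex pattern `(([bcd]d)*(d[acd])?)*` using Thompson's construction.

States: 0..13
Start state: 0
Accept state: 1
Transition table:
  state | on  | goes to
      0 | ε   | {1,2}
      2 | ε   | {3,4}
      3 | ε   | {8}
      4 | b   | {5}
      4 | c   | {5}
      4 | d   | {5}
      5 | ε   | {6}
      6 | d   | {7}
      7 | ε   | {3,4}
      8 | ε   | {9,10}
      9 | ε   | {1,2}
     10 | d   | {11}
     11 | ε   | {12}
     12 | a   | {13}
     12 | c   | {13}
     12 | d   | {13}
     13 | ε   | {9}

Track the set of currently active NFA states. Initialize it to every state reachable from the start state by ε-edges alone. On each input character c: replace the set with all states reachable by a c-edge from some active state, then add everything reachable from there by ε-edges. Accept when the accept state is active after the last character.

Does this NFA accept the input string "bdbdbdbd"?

Answer: ACCEPT

Trace:
S₀ = ε-closure({0}) = {0,1,2,3,4,8,9,10}
'b' @ 1: {5,6}
'd' @ 2: {1,2,3,4,7,8,9,10}  [accepting]
'b' @ 3: {5,6}
'd' @ 4: {1,2,3,4,7,8,9,10}  [accepting]
'b' @ 5: {5,6}
'd' @ 6: {1,2,3,4,7,8,9,10}  [accepting]
'b' @ 7: {5,6}
'd' @ 8: {1,2,3,4,7,8,9,10}  [accepting]
after full input: {1,2,3,4,7,8,9,10}  (accept=1 in)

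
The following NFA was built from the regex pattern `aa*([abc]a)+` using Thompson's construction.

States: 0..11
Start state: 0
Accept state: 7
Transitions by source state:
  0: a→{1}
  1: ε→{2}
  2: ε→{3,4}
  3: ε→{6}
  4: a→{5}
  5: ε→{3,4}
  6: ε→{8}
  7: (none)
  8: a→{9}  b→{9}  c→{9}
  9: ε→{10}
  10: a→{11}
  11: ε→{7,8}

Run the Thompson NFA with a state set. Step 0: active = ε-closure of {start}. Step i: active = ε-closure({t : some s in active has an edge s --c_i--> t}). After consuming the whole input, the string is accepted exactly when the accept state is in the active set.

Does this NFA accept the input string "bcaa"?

S₀ = ε-closure({0}) = {0}
'b' @ 1: {}  — no active states
rest 'caa' ignored (set empty)
final: {}; accept 7 not in set

Answer: REJECT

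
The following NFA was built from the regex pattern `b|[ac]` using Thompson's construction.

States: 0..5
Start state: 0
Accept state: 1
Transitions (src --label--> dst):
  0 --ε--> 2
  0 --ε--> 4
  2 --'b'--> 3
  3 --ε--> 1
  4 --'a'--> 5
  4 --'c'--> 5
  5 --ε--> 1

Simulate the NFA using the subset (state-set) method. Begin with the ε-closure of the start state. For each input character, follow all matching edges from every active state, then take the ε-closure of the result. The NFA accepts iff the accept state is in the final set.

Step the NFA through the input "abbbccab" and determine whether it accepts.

start: ε-closure({0}) = {0,2,4}
'a' @ 1: {1,5}  [accepting]
'b' @ 2: {}  — no active states
rest 'bbccab' ignored (set empty)
final: {}; accept 1 not in set

Answer: REJECT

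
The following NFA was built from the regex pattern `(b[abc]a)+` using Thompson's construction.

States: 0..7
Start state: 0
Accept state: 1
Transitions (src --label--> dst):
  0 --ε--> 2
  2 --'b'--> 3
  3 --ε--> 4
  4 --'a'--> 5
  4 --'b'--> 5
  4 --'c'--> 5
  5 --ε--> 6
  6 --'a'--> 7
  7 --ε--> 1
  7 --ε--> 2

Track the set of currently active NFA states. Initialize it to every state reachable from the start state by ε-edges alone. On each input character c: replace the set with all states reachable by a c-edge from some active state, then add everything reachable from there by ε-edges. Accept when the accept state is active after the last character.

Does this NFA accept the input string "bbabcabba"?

Answer: ACCEPT

Derivation:
start: ε-closure({0}) = {0,2}
'b' @ 1: {3,4}
'b' @ 2: {5,6}
'a' @ 3: {1,2,7}  [accepting]
'b' @ 4: {3,4}
'c' @ 5: {5,6}
'a' @ 6: {1,2,7}  [accepting]
'b' @ 7: {3,4}
'b' @ 8: {5,6}
'a' @ 9: {1,2,7}  [accepting]
final: {1,2,7}; accept 1 in set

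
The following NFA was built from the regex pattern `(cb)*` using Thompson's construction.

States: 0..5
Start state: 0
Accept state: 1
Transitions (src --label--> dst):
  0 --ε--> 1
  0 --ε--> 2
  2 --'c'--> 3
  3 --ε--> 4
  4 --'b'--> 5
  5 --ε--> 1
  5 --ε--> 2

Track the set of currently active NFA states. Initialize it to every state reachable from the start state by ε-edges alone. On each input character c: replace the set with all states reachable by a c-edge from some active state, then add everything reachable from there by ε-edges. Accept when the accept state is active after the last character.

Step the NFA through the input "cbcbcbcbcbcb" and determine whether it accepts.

Answer: ACCEPT

Trace:
initial (ε-close {0}): {0,1,2}
'c' @ 1: {3,4}
'b' @ 2: {1,2,5}  (accept∈set)
'c' @ 3: {3,4}
'b' @ 4: {1,2,5}  (accept∈set)
'c' @ 5: {3,4}
'b' @ 6: {1,2,5}  (accept∈set)
'c' @ 7: {3,4}
'b' @ 8: {1,2,5}  (accept∈set)
'c' @ 9: {3,4}
'b' @ 10: {1,2,5}  (accept∈set)
'c' @ 11: {3,4}
'b' @ 12: {1,2,5}  (accept∈set)
final: {1,2,5}; accept 1 in set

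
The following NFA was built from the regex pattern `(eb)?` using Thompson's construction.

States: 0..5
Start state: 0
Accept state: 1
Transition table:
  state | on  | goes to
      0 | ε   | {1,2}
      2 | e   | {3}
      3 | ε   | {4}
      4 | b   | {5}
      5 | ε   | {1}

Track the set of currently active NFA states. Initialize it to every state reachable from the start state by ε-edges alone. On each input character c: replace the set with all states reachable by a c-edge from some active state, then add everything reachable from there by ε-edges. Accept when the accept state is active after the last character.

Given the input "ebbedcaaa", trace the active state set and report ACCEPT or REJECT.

S₀ = ε-closure({0}) = {0,1,2}
'e' @ 1: {3,4}
'b' @ 2: {1,5}  [accepting]
'b' @ 3: {}  — dead — no transitions
rest 'edcaaa' ignored (set empty)
after full input: {}  (accept=1 not in)

Answer: REJECT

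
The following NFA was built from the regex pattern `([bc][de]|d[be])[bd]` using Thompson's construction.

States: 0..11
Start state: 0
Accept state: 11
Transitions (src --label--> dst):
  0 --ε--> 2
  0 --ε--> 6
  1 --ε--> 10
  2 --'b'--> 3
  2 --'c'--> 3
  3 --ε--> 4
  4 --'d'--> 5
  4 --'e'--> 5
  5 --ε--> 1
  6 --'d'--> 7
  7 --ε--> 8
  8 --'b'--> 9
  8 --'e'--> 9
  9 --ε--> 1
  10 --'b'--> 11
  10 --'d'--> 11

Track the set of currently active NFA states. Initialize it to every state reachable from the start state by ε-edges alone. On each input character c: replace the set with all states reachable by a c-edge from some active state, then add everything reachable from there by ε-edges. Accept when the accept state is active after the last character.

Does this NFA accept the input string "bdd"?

initial (ε-close {0}): {0,2,6}
'b' @ 1: {3,4}
'd' @ 2: {1,5,10}
'd' @ 3: {11}  ✓accept
final: {11}; accept 11 in set

Answer: ACCEPT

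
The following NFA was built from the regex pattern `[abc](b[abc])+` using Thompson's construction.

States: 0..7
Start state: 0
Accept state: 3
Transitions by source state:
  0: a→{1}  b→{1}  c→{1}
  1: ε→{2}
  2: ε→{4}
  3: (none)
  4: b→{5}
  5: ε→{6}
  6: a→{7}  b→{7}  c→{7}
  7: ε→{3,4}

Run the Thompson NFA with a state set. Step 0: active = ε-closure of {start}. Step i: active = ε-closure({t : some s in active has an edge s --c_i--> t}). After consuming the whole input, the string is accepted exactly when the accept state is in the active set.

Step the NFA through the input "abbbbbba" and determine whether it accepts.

Answer: REJECT

Trace:
S₀ = ε-closure({0}) = {0}
'a' @ 1: {1,2,4}
'b' @ 2: {5,6}
'b' @ 3: {3,4,7}  [accepting]
'b' @ 4: {5,6}
'b' @ 5: {3,4,7}  [accepting]
'b' @ 6: {5,6}
'b' @ 7: {3,4,7}  [accepting]
'a' @ 8: {}  — state set empty
end set {} — state 3 not in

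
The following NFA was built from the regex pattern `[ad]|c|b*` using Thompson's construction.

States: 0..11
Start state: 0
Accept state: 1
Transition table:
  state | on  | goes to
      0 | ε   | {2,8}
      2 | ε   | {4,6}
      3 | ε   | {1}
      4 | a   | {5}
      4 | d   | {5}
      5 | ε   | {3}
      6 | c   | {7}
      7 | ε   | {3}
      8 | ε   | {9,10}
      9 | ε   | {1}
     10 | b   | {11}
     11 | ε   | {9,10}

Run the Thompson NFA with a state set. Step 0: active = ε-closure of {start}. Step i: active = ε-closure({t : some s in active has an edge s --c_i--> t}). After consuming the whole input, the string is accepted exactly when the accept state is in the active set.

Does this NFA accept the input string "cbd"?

initial (ε-close {0}): {0,1,2,4,6,8,9,10}
'c' @ 1: {1,3,7}  (accept∈set)
'b' @ 2: {}  — dead — no transitions
rest 'd' ignored (set empty)
after full input: {}  (accept=1 not in)

Answer: REJECT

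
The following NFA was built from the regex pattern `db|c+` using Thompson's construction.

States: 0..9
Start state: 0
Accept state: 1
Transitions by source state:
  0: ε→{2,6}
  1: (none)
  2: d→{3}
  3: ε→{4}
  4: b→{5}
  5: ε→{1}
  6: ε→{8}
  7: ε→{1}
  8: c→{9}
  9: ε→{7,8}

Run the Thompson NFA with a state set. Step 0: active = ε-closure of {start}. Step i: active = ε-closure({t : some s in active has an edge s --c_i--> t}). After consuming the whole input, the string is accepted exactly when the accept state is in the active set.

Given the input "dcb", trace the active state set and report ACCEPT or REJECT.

Answer: REJECT

Derivation:
start: ε-closure({0}) = {0,2,6,8}
'd' @ 1: {3,4}
'c' @ 2: {}  — dead — no transitions
rest 'b' ignored (set empty)
end set {} — state 1 not in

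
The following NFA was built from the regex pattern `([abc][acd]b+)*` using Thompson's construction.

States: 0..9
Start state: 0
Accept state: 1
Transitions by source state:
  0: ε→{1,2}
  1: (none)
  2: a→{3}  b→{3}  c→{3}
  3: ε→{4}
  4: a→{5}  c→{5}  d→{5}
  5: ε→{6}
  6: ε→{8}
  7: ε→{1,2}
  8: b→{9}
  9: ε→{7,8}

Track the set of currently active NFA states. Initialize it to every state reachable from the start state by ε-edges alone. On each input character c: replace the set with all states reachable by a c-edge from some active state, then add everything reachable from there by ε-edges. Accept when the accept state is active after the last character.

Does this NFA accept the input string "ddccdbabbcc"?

Answer: REJECT

Trace:
start: ε-closure({0}) = {0,1,2}
'd' @ 1: {}  — state set empty
rest 'dccdbabbcc' ignored (set empty)
end set {} — state 1 not in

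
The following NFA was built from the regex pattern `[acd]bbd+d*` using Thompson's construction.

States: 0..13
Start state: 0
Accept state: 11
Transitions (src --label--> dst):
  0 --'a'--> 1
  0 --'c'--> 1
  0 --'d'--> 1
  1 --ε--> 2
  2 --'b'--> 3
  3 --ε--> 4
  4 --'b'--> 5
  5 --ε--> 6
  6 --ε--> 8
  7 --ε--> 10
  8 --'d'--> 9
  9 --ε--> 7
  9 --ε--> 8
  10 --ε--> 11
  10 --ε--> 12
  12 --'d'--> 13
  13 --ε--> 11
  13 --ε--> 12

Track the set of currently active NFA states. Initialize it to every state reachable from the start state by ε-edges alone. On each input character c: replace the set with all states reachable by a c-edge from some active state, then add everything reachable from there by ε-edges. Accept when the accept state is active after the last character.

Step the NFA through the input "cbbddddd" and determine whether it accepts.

Answer: ACCEPT

Steps:
initial (ε-close {0}): {0}
'c' @ 1: {1,2}
'b' @ 2: {3,4}
'b' @ 3: {5,6,8}
'd' @ 4: {7,8,9,10,11,12}  (accept∈set)
'd' @ 5: {7,8,9,10,11,12,13}  (accept∈set)
'd' @ 6: {7,8,9,10,11,12,13}  (accept∈set)
'd' @ 7: {7,8,9,10,11,12,13}  (accept∈set)
'd' @ 8: {7,8,9,10,11,12,13}  (accept∈set)
final: {7,8,9,10,11,12,13}; accept 11 in set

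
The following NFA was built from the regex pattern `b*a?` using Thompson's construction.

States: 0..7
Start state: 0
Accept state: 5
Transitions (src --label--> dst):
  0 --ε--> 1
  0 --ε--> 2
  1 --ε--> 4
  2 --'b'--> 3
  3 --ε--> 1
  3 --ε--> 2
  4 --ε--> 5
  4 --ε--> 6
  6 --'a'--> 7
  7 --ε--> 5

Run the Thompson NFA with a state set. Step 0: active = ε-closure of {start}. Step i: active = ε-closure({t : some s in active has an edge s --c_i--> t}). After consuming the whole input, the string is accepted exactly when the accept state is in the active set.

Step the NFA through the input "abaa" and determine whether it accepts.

Answer: REJECT

Derivation:
initial (ε-close {0}): {0,1,2,4,5,6}
'a' @ 1: {5,7}  [accepting]
'b' @ 2: {}  — state set empty
rest 'aa' ignored (set empty)
end set {} — state 5 not in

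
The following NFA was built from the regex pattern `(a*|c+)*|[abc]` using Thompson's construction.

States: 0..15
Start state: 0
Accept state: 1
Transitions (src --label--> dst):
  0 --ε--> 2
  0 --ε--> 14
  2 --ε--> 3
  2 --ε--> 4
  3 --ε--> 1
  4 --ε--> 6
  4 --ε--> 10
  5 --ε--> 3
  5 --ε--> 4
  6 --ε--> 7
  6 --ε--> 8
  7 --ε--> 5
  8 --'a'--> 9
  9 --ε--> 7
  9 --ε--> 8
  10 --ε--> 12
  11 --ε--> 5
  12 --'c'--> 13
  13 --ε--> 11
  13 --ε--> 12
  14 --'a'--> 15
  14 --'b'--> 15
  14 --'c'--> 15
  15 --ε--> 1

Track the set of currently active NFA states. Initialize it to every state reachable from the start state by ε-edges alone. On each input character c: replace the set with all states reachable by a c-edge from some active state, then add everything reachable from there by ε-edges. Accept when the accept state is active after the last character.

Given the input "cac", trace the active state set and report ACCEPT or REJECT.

Answer: ACCEPT

Derivation:
start: ε-closure({0}) = {0,1,2,3,4,5,6,7,8,10,12,14}
'c' @ 1: {1,3,4,5,6,7,8,10,11,12,13,15}  ✓accept
'a' @ 2: {1,3,4,5,6,7,8,9,10,12}  ✓accept
'c' @ 3: {1,3,4,5,6,7,8,10,11,12,13}  ✓accept
after full input: {1,3,4,5,6,7,8,10,11,12,13}  (accept=1 in)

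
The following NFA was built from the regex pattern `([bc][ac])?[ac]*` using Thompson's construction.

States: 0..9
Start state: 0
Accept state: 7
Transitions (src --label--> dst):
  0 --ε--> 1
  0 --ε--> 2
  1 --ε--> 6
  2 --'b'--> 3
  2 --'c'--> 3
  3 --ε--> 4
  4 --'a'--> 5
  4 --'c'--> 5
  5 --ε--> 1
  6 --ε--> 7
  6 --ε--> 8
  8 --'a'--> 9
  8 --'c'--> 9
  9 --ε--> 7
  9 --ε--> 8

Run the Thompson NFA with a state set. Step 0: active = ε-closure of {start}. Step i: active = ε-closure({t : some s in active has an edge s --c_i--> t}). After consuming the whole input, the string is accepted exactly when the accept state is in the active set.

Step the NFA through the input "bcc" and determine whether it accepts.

Answer: ACCEPT

Trace:
start: ε-closure({0}) = {0,1,2,6,7,8}
'b' @ 1: {3,4}
'c' @ 2: {1,5,6,7,8}  ✓accept
'c' @ 3: {7,8,9}  ✓accept
final: {7,8,9}; accept 7 in set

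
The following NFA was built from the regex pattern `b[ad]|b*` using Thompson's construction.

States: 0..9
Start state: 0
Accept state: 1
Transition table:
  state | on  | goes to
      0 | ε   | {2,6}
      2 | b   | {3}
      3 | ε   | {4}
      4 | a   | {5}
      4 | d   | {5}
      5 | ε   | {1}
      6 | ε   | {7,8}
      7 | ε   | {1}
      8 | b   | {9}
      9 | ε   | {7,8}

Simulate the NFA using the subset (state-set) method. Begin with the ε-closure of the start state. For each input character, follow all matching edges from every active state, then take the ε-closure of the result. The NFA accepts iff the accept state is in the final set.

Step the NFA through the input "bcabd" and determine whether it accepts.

Answer: REJECT

Trace:
S₀ = ε-closure({0}) = {0,1,2,6,7,8}
'b' @ 1: {1,3,4,7,8,9}  ✓accept
'c' @ 2: {}  — state set empty
rest 'abd' ignored (set empty)
final: {}; accept 1 not in set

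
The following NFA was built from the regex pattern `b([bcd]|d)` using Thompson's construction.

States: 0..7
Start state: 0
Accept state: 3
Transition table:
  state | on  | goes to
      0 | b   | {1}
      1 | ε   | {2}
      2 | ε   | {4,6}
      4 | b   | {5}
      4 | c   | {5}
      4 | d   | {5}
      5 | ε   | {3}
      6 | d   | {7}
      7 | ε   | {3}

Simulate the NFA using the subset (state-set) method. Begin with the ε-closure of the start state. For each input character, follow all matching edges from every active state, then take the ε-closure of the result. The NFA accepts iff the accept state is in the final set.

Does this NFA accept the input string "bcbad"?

Answer: REJECT

Derivation:
initial (ε-close {0}): {0}
'b' @ 1: {1,2,4,6}
'c' @ 2: {3,5}  [accepting]
'b' @ 3: {}  — no active states
rest 'ad' ignored (set empty)
end set {} — state 3 not in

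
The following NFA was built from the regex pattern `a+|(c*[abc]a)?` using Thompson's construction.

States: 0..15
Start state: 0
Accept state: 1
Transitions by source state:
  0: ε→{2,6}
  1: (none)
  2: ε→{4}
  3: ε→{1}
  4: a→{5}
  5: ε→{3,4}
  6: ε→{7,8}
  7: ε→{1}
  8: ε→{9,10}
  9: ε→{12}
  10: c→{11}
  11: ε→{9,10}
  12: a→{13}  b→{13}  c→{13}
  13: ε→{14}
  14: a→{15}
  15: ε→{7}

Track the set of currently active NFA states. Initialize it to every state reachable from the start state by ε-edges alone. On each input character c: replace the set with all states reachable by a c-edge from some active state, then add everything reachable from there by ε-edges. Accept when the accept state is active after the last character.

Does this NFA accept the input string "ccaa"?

Answer: ACCEPT

Trace:
start: ε-closure({0}) = {0,1,2,4,6,7,8,9,10,12}
'c' @ 1: {9,10,11,12,13,14}
'c' @ 2: {9,10,11,12,13,14}
'a' @ 3: {1,7,13,14,15}  (accept∈set)
'a' @ 4: {1,7,15}  (accept∈set)
final: {1,7,15}; accept 1 in set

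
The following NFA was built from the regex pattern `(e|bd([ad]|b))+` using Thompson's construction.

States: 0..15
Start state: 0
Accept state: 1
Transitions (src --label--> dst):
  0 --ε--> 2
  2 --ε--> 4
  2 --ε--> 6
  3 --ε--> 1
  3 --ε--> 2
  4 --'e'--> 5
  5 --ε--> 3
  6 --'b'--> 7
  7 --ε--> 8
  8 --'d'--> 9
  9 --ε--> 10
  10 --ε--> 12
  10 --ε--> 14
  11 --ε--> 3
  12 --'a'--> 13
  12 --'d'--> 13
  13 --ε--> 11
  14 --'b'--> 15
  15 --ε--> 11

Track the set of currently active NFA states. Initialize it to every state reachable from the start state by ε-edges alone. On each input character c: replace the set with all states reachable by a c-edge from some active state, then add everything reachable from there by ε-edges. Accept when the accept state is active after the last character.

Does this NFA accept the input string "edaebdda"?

Answer: REJECT

Derivation:
initial (ε-close {0}): {0,2,4,6}
'e' @ 1: {1,2,3,4,5,6}  (accept∈set)
'd' @ 2: {}  — dead — no transitions
rest 'aebdda' ignored (set empty)
end set {} — state 1 not in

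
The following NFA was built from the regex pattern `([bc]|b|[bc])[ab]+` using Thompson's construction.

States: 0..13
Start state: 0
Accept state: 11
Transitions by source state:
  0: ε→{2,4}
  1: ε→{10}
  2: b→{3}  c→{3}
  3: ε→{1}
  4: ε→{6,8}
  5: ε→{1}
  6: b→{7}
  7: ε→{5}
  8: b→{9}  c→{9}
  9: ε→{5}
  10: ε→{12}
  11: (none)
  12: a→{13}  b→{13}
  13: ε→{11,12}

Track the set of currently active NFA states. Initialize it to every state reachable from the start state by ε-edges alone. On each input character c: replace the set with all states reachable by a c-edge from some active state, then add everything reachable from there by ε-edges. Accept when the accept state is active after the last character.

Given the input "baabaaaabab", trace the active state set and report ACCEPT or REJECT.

Answer: ACCEPT

Derivation:
S₀ = ε-closure({0}) = {0,2,4,6,8}
'b' @ 1: {1,3,5,7,9,10,12}
'a' @ 2: {11,12,13}  (accept∈set)
'a' @ 3: {11,12,13}  (accept∈set)
'b' @ 4: {11,12,13}  (accept∈set)
'a' @ 5: {11,12,13}  (accept∈set)
'a' @ 6: {11,12,13}  (accept∈set)
'a' @ 7: {11,12,13}  (accept∈set)
'a' @ 8: {11,12,13}  (accept∈set)
'b' @ 9: {11,12,13}  (accept∈set)
'a' @ 10: {11,12,13}  (accept∈set)
'b' @ 11: {11,12,13}  (accept∈set)
end set {11,12,13} — state 11 in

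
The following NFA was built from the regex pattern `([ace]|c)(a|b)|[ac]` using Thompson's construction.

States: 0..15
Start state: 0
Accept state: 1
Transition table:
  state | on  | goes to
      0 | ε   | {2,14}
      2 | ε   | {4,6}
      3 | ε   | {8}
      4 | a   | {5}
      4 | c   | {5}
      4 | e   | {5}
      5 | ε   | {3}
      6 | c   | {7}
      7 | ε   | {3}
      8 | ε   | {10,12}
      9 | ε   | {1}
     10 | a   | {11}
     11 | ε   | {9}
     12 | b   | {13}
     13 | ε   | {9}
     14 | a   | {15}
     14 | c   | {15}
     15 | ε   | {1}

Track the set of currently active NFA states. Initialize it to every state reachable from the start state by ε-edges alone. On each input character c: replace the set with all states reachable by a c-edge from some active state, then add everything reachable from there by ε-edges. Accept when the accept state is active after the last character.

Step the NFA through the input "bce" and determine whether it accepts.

S₀ = ε-closure({0}) = {0,2,4,6,14}
'b' @ 1: {}  — no active states
rest 'ce' ignored (set empty)
final: {}; accept 1 not in set

Answer: REJECT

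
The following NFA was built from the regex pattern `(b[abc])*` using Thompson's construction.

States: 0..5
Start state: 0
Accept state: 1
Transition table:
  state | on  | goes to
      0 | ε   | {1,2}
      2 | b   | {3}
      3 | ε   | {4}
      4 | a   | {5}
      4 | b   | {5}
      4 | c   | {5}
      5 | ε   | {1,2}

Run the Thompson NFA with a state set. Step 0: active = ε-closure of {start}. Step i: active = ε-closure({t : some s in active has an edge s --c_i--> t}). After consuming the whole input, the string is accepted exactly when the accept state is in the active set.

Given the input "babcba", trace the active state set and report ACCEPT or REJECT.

start: ε-closure({0}) = {0,1,2}
'b' @ 1: {3,4}
'a' @ 2: {1,2,5}  (accept∈set)
'b' @ 3: {3,4}
'c' @ 4: {1,2,5}  (accept∈set)
'b' @ 5: {3,4}
'a' @ 6: {1,2,5}  (accept∈set)
final: {1,2,5}; accept 1 in set

Answer: ACCEPT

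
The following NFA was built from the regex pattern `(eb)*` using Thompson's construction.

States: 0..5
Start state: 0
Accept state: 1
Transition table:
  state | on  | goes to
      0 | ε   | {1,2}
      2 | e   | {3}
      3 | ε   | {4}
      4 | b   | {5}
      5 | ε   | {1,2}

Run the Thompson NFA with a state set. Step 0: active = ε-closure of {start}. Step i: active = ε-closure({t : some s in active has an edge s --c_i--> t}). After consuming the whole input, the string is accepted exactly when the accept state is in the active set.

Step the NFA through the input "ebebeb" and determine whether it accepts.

start: ε-closure({0}) = {0,1,2}
'e' @ 1: {3,4}
'b' @ 2: {1,2,5}  ✓accept
'e' @ 3: {3,4}
'b' @ 4: {1,2,5}  ✓accept
'e' @ 5: {3,4}
'b' @ 6: {1,2,5}  ✓accept
end set {1,2,5} — state 1 in

Answer: ACCEPT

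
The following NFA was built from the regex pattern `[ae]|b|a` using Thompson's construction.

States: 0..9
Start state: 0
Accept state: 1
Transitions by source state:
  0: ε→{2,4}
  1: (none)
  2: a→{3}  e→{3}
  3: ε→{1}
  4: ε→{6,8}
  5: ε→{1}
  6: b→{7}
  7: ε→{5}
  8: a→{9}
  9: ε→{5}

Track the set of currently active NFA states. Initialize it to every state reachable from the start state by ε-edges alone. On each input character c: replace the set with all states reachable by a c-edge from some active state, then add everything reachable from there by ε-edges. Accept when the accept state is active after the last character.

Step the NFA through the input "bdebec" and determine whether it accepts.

Answer: REJECT

Trace:
initial (ε-close {0}): {0,2,4,6,8}
'b' @ 1: {1,5,7}  (accept∈set)
'd' @ 2: {}  — dead — no transitions
rest 'ebec' ignored (set empty)
end set {} — state 1 not in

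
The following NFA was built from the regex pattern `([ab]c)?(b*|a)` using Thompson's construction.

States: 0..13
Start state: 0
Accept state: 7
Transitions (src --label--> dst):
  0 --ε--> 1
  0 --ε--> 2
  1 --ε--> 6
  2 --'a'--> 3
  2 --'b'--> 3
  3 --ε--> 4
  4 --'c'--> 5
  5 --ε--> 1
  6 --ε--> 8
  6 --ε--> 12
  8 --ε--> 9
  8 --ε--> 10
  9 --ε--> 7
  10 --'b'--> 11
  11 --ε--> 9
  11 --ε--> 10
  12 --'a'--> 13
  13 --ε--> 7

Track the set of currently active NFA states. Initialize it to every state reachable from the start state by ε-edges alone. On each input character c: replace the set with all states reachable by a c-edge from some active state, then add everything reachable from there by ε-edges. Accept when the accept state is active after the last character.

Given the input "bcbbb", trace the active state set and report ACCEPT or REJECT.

Answer: ACCEPT

Trace:
start: ε-closure({0}) = {0,1,2,6,7,8,9,10,12}
'b' @ 1: {3,4,7,9,10,11}  [accepting]
'c' @ 2: {1,5,6,7,8,9,10,12}  [accepting]
'b' @ 3: {7,9,10,11}  [accepting]
'b' @ 4: {7,9,10,11}  [accepting]
'b' @ 5: {7,9,10,11}  [accepting]
final: {7,9,10,11}; accept 7 in set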